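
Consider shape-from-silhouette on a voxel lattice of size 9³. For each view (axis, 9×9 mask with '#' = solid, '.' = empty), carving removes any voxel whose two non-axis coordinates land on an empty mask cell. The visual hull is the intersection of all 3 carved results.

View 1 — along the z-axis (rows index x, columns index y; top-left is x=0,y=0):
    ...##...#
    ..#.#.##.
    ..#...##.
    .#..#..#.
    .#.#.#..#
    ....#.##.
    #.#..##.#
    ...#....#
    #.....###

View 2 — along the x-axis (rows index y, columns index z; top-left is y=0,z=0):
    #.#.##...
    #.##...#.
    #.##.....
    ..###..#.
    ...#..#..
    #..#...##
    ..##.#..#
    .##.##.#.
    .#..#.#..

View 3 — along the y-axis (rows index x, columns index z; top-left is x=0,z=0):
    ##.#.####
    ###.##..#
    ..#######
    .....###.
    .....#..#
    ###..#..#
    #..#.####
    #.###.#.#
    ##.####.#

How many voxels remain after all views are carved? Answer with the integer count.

65 voxels

start: 9×9×9 = 729 voxels
V1 z: intersect with XY mask (31 set) -- 279 left
V2 x: intersect with YZ mask (33 set) -- 113 left
V3 y: intersect with XZ mask (49 set) -- 65 left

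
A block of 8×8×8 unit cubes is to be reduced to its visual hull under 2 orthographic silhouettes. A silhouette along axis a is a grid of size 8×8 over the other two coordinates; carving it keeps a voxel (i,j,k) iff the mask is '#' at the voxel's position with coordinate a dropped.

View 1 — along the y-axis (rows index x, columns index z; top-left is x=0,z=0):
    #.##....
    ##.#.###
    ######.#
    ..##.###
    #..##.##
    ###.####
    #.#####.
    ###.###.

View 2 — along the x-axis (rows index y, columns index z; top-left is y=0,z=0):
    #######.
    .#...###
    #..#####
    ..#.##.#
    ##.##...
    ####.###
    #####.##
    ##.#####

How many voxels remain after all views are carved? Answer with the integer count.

voxel count = 258

start: 8×8×8 = 512 voxels
step 1: project along y, AND mask (45/64) → |grid| = 360
step 2: project along x, AND mask (46/64) → |grid| = 258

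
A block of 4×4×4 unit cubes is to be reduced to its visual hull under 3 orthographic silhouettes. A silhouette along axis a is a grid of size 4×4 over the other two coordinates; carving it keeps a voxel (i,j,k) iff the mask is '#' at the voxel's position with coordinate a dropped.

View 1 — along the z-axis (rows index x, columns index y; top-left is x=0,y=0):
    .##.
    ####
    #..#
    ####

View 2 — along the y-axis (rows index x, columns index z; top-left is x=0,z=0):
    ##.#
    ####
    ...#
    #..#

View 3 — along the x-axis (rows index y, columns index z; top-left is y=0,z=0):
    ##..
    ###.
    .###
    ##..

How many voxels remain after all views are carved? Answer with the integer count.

remaining voxels: 18

before carving: 64 voxels (4×4×4)
[1] z-view keeps 12 columns → grid now 48
[2] y-view keeps 10 columns → grid now 32
[3] x-view keeps 10 columns → grid now 18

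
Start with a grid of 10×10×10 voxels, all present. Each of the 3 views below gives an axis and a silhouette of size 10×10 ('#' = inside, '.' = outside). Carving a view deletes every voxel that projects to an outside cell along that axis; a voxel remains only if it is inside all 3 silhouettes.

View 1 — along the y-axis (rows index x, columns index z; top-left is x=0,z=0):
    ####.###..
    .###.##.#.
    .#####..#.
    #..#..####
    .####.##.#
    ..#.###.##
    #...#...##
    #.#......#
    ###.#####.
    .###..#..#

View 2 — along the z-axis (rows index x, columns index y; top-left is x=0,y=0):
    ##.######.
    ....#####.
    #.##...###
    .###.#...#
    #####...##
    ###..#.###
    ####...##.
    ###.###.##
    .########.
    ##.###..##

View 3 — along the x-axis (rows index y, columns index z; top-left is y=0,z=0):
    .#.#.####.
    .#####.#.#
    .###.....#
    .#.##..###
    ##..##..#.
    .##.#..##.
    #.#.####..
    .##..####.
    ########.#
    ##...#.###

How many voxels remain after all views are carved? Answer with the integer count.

start: 10×10×10 = 1000 voxels
  1. axis=1 (XZ plane), |mask|=58  ⇒  voxels=580
  2. axis=2 (XY plane), |mask|=67  ⇒  voxels=390
  3. axis=0 (YZ plane), |mask|=60  ⇒  voxels=232

232 voxels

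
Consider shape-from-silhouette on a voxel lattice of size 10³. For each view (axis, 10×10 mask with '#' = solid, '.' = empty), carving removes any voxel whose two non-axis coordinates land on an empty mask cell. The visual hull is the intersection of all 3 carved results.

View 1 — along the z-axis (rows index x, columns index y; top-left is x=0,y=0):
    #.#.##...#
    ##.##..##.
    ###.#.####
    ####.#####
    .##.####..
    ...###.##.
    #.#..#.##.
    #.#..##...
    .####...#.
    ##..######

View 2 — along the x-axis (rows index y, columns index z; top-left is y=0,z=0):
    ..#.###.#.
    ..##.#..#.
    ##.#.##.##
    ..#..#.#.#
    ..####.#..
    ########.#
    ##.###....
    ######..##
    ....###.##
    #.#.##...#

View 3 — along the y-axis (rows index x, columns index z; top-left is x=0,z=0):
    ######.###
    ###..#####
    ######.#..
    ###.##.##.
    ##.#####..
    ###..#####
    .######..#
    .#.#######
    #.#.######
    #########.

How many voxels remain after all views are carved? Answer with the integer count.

initial block: 10^3 = 1000
step 1: project along z, AND mask (61/100) → |grid| = 610
step 2: project along x, AND mask (57/100) → |grid| = 358
step 3: project along y, AND mask (78/100) → |grid| = 283

remaining voxels: 283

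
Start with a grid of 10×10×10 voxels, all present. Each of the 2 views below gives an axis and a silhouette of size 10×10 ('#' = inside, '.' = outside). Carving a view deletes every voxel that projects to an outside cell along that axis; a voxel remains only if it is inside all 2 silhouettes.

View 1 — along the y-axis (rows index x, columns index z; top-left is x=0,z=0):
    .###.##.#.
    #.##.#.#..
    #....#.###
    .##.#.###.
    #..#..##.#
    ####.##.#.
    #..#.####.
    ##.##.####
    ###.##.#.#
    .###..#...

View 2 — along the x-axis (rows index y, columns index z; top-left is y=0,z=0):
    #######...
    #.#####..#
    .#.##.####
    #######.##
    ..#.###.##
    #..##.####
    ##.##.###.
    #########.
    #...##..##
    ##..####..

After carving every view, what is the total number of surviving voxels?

before carving: 1000 voxels (10×10×10)
V1 y: intersect with XZ mask (59 set) -- 590 left
V2 x: intersect with YZ mask (70 set) -- 407 left

|visual hull| = 407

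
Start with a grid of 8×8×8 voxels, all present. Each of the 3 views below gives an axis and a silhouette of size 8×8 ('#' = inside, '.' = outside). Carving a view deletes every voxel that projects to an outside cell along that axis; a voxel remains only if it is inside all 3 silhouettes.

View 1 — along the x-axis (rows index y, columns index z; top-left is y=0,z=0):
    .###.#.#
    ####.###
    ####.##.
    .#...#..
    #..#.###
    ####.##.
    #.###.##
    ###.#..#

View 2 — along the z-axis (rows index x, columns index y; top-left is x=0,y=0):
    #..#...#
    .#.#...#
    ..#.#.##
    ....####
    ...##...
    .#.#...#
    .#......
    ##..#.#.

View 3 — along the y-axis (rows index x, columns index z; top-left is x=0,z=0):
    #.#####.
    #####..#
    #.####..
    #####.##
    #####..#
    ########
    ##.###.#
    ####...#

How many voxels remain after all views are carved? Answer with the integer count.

remaining voxels: 91

initial block: 8^3 = 512
carve view 1 (along x, YZ-mask fill 42/64): 336 voxels remain
carve view 2 (along z, XY-mask fill 24/64): 121 voxels remain
carve view 3 (along y, XZ-mask fill 49/64): 91 voxels remain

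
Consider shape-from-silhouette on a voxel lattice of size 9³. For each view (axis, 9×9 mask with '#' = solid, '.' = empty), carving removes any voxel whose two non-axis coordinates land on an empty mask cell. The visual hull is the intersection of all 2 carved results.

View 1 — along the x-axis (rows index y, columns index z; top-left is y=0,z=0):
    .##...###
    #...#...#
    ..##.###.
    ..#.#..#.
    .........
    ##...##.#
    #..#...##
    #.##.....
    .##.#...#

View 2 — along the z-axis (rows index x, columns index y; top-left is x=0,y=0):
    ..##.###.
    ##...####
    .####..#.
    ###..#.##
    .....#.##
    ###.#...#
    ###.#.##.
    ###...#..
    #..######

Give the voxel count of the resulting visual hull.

173 voxels

full grid |V| = 729
carve view 1 (along x, YZ-mask fill 32/81): 288 voxels remain
carve view 2 (along z, XY-mask fill 47/81): 173 voxels remain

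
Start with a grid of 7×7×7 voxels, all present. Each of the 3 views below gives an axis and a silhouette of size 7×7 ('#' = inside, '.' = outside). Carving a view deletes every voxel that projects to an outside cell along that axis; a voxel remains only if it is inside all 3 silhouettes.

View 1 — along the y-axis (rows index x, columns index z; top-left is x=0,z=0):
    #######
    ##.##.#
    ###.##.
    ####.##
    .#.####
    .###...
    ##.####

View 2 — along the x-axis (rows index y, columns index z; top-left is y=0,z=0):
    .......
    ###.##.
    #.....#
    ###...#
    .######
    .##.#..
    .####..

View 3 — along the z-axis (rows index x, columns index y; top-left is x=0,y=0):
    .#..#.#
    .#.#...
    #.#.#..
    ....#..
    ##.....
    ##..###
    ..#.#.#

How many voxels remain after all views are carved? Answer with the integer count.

remaining voxels: 54

full grid |V| = 343
  1. axis=1 (XZ plane), |mask|=37  ⇒  voxels=259
  2. axis=0 (YZ plane), |mask|=24  ⇒  voxels=127
  3. axis=2 (XY plane), |mask|=19  ⇒  voxels=54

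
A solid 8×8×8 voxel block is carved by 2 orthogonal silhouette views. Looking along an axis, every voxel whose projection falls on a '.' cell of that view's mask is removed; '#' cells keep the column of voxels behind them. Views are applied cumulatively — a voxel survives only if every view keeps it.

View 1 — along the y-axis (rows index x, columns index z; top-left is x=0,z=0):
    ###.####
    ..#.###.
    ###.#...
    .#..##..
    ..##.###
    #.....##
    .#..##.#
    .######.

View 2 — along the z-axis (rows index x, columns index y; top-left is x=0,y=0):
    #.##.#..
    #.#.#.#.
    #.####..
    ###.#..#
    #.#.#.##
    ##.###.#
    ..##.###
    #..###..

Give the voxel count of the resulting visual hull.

start: 8×8×8 = 512 voxels
step 1: project along y, AND mask (36/64) → |grid| = 288
step 2: project along z, AND mask (38/64) → |grid| = 166

voxel count = 166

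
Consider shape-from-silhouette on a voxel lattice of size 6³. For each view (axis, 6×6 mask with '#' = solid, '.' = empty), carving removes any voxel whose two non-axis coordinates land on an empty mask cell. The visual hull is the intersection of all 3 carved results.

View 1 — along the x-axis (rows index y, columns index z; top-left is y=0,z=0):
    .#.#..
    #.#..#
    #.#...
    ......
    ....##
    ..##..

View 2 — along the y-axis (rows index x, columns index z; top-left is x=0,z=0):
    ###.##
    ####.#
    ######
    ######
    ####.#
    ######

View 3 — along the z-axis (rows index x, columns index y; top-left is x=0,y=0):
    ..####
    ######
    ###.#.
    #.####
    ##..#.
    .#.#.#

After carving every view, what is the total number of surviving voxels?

voxel count = 43

initial block: 6^3 = 216
  1. axis=0 (YZ plane), |mask|=11  ⇒  voxels=66
  2. axis=1 (XZ plane), |mask|=33  ⇒  voxels=62
  3. axis=2 (XY plane), |mask|=25  ⇒  voxels=43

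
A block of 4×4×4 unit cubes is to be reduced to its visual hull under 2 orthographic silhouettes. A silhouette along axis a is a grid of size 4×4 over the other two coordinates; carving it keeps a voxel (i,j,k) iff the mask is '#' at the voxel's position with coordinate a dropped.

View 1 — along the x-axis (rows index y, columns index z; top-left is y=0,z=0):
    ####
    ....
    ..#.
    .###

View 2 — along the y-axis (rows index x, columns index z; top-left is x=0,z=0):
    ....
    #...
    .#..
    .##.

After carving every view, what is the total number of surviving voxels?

before carving: 64 voxels (4×4×4)
[1] x-view keeps 8 columns → grid now 32
[2] y-view keeps 4 columns → grid now 8

8 voxels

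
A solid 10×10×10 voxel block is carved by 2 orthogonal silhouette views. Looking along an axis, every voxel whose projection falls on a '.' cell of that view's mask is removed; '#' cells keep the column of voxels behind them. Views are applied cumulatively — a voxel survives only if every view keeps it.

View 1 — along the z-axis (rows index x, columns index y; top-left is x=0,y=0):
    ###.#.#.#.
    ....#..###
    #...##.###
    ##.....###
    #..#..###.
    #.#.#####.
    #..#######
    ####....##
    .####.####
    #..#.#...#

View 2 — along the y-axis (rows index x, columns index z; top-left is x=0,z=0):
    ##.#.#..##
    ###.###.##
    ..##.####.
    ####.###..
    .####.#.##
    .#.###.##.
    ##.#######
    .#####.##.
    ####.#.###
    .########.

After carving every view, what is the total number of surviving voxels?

start: 10×10×10 = 1000 voxels
after view 1 [z-axis, 59 of 100 cells solid] → remaining = 590
after view 2 [y-axis, 72 of 100 cells solid] → remaining = 426

remaining voxels: 426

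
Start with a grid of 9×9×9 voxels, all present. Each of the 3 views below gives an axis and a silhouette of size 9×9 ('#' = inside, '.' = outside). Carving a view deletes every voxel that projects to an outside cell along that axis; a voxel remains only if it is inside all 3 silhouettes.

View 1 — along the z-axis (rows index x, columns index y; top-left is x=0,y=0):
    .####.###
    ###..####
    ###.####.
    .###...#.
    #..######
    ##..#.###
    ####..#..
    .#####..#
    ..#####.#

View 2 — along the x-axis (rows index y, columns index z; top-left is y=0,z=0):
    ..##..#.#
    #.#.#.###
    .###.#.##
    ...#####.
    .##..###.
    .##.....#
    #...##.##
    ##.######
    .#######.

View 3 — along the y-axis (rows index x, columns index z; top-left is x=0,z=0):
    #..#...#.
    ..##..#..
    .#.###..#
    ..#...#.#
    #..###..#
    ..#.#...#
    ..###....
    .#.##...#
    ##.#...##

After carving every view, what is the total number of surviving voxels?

voxel count = 124

initial block: 9^3 = 729
carve view 1 (along z, XY-mask fill 55/81): 495 voxels remain
carve view 2 (along x, YZ-mask fill 49/81): 304 voxels remain
carve view 3 (along y, XZ-mask fill 34/81): 124 voxels remain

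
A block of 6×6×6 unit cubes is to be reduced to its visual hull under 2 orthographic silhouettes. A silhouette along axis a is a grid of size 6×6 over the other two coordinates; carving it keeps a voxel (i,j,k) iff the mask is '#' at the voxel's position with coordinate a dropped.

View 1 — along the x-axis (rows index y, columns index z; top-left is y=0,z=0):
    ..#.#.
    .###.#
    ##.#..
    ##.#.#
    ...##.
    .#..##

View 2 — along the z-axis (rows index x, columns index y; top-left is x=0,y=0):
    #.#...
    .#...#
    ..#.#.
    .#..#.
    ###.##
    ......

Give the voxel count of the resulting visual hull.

37 voxels

full grid |V| = 216
[1] x-view keeps 18 columns → grid now 108
[2] z-view keeps 13 columns → grid now 37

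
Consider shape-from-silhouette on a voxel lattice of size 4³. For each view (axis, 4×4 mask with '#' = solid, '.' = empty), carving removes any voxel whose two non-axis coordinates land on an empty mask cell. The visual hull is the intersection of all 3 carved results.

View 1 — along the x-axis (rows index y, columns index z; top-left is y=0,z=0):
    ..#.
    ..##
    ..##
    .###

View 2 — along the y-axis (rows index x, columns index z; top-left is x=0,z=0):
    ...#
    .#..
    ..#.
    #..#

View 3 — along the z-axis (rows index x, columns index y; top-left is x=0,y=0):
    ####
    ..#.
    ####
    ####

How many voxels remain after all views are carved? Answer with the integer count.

voxel count = 10

start: 4×4×4 = 64 voxels
V1 x: intersect with YZ mask (8 set) -- 32 left
V2 y: intersect with XZ mask (5 set) -- 11 left
V3 z: intersect with XY mask (13 set) -- 10 left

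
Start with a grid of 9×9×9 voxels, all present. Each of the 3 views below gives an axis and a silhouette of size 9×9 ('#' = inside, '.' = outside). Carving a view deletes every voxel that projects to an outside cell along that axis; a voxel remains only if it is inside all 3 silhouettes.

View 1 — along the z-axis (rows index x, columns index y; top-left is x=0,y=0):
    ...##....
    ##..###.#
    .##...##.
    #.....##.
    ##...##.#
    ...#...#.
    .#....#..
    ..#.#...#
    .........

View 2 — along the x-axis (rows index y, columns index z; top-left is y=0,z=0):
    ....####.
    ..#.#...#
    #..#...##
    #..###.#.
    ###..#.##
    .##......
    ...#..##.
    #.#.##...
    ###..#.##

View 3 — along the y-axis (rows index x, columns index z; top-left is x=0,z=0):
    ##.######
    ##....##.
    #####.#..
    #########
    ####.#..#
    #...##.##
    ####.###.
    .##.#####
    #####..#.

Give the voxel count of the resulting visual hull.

remaining voxels: 75

start: 9×9×9 = 729 voxels
carve view 1 (along z, XY-mask fill 27/81): 243 voxels remain
carve view 2 (along x, YZ-mask fill 37/81): 109 voxels remain
carve view 3 (along y, XZ-mask fill 58/81): 75 voxels remain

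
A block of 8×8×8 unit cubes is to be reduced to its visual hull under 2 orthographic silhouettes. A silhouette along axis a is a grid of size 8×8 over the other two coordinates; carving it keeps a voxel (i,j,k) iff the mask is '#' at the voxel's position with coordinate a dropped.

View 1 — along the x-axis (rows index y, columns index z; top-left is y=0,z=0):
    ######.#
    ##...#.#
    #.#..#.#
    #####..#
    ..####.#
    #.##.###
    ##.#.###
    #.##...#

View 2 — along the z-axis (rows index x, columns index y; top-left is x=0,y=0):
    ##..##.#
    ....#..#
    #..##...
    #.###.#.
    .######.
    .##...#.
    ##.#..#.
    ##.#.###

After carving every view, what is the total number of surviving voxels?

|visual hull| = 182

initial block: 8^3 = 512
[1] x-view keeps 42 columns → grid now 336
[2] z-view keeps 34 columns → grid now 182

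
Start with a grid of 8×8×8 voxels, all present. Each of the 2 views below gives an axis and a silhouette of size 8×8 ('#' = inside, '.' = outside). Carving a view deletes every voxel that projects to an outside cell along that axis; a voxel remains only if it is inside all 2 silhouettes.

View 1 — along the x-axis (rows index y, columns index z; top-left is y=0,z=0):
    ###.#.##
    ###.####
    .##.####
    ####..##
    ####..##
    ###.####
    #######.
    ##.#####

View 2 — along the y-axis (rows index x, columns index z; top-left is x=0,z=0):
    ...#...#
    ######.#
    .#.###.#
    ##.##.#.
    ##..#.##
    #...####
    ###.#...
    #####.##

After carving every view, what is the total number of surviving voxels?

|visual hull| = 262

start: 8×8×8 = 512 voxels
[1] x-view keeps 52 columns → grid now 416
[2] y-view keeps 40 columns → grid now 262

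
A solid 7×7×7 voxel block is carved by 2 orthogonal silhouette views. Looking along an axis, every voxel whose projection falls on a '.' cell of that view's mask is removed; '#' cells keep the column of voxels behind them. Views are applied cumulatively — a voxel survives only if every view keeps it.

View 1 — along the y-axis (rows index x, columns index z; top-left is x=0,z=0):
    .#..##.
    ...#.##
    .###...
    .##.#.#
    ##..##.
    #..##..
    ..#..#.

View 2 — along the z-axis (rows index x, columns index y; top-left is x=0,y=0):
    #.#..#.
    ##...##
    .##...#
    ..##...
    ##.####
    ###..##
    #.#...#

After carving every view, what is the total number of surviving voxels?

before carving: 343 voxels (7×7×7)
  1. axis=1 (XZ plane), |mask|=22  ⇒  voxels=154
  2. axis=2 (XY plane), |mask|=26  ⇒  voxels=83

83 voxels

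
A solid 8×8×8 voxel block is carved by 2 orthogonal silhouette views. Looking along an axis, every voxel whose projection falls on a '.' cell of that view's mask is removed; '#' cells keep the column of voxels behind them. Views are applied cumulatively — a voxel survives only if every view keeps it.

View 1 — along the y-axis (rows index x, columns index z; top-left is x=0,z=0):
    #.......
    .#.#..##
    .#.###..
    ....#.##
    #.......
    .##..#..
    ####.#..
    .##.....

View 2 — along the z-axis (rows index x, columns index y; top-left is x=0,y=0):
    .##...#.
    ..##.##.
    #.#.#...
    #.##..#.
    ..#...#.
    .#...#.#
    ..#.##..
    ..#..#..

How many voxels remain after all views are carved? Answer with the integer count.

73 voxels

initial block: 8^3 = 512
V1 y: intersect with XZ mask (23 set) -- 184 left
V2 z: intersect with XY mask (24 set) -- 73 left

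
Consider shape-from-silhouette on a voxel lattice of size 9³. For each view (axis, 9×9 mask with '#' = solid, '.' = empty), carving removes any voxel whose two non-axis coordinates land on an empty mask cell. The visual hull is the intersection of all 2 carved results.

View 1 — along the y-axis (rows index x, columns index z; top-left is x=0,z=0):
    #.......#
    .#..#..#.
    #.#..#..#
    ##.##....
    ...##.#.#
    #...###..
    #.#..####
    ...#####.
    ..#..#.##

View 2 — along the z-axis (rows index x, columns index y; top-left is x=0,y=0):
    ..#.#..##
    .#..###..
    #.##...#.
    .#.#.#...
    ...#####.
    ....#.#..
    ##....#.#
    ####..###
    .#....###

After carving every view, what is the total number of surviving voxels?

remaining voxels: 151

start: 9×9×9 = 729 voxels
V1 y: intersect with XZ mask (36 set) -- 324 left
V2 z: intersect with XY mask (37 set) -- 151 left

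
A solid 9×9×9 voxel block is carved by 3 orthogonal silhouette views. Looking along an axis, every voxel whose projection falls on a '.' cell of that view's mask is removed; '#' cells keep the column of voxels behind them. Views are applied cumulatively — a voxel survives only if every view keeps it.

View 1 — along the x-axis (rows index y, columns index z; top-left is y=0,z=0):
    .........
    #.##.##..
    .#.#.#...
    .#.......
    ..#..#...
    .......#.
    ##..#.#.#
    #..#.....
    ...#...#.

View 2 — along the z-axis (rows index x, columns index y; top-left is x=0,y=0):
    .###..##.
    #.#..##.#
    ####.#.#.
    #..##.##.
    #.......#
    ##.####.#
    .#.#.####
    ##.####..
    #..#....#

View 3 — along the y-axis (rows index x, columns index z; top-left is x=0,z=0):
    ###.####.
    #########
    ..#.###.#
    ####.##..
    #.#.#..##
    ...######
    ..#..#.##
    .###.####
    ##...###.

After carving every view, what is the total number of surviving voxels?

initial block: 9^3 = 729
[1] x-view keeps 21 columns → grid now 189
[2] z-view keeps 45 columns → grid now 100
[3] y-view keeps 54 columns → grid now 64

remaining voxels: 64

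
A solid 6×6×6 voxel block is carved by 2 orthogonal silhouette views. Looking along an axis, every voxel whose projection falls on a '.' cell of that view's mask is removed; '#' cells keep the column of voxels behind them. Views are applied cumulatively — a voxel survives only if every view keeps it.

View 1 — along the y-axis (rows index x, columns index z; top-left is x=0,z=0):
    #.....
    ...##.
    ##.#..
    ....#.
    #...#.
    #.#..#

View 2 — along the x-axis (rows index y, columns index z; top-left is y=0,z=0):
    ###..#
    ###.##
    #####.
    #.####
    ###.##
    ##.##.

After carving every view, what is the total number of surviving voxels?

|visual hull| = 59

start: 6×6×6 = 216 voxels
step 1: project along y, AND mask (12/36) → |grid| = 72
step 2: project along x, AND mask (28/36) → |grid| = 59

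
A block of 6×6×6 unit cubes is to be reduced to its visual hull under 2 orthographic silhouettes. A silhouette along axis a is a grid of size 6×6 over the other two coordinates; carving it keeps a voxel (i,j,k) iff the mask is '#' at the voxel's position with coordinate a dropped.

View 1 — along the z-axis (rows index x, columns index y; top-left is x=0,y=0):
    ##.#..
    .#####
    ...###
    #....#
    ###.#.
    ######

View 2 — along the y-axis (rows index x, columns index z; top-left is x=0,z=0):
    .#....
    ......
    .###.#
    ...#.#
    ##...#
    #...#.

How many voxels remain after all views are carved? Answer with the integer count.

remaining voxels: 43

initial block: 6^3 = 216
carve view 1 (along z, XY-mask fill 23/36): 138 voxels remain
carve view 2 (along y, XZ-mask fill 12/36): 43 voxels remain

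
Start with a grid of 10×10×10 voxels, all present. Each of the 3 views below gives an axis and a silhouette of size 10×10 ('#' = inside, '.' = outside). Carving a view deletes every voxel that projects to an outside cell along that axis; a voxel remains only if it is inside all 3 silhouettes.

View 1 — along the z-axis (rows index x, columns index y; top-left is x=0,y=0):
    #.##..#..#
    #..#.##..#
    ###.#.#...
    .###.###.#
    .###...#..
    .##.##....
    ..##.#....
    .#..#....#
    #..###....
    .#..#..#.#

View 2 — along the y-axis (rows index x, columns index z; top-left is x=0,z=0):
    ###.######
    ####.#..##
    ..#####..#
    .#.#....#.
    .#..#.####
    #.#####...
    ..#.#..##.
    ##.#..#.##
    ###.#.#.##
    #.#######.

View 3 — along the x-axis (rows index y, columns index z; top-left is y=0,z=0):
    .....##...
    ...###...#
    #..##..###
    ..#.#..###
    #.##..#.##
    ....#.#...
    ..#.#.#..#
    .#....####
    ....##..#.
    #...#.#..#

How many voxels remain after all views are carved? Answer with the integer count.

voxel count = 122

before carving: 1000 voxels (10×10×10)
[1] z-view keeps 44 columns → grid now 440
[2] y-view keeps 62 columns → grid now 269
[3] x-view keeps 41 columns → grid now 122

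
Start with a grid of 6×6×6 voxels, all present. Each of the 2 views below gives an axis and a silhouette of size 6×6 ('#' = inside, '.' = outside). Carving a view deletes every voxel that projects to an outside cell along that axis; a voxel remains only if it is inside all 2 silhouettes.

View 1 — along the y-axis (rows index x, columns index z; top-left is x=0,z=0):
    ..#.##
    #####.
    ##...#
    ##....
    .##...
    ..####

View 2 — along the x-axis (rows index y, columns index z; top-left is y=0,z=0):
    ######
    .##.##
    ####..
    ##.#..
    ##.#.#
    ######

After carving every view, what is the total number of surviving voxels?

full grid |V| = 216
carve view 1 (along y, XZ-mask fill 19/36): 114 voxels remain
carve view 2 (along x, YZ-mask fill 27/36): 86 voxels remain

voxel count = 86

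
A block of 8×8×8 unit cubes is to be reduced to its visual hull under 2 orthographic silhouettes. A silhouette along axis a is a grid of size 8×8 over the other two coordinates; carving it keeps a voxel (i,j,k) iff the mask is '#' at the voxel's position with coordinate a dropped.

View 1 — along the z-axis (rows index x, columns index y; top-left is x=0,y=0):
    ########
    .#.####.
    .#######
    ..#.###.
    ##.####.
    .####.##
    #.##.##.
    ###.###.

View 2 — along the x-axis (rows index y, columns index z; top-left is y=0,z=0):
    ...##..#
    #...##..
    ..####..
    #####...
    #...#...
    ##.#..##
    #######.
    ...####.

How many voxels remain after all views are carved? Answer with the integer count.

remaining voxels: 201

full grid |V| = 512
  1. axis=2 (XY plane), |mask|=47  ⇒  voxels=376
  2. axis=0 (YZ plane), |mask|=33  ⇒  voxels=201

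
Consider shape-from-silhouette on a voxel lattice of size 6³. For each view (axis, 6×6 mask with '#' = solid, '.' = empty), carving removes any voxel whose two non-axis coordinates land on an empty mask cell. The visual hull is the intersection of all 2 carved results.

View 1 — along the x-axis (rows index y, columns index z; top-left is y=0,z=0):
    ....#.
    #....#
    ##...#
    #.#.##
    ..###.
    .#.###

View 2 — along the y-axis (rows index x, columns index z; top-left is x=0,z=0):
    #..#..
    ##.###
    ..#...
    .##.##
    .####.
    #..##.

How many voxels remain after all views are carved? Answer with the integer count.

voxel count = 53

full grid |V| = 216
after view 1 [x-axis, 17 of 36 cells solid] → remaining = 102
after view 2 [y-axis, 19 of 36 cells solid] → remaining = 53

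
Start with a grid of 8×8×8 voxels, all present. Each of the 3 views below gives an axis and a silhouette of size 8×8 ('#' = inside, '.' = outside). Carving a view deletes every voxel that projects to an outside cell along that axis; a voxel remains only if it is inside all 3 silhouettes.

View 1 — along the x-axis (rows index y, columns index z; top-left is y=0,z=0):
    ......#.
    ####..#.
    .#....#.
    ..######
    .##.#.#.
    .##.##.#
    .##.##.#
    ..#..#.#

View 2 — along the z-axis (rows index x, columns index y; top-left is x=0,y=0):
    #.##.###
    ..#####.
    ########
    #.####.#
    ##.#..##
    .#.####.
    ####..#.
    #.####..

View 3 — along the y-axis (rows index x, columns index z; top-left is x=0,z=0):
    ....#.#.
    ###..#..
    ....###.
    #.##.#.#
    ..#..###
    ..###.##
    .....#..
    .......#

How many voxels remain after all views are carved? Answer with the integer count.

75 voxels

before carving: 512 voxels (8×8×8)
  1. axis=0 (YZ plane), |mask|=31  ⇒  voxels=248
  2. axis=2 (XY plane), |mask|=45  ⇒  voxels=178
  3. axis=1 (XZ plane), |mask|=25  ⇒  voxels=75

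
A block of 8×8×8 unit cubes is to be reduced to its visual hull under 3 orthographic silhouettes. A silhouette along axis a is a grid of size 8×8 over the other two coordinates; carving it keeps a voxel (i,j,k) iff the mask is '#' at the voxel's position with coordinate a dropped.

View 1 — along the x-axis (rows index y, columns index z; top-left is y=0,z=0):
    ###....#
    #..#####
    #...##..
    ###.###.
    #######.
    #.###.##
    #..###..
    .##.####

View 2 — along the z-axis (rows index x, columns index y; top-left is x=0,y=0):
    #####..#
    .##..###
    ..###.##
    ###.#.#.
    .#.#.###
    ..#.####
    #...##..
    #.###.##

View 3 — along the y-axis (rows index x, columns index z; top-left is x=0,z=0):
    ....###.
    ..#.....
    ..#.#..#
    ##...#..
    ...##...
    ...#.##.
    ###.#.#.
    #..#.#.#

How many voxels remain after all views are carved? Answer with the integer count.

start: 8×8×8 = 512 voxels
step 1: project along x, AND mask (42/64) → |grid| = 336
step 2: project along z, AND mask (40/64) → |grid| = 208
step 3: project along y, AND mask (24/64) → |grid| = 80

80 voxels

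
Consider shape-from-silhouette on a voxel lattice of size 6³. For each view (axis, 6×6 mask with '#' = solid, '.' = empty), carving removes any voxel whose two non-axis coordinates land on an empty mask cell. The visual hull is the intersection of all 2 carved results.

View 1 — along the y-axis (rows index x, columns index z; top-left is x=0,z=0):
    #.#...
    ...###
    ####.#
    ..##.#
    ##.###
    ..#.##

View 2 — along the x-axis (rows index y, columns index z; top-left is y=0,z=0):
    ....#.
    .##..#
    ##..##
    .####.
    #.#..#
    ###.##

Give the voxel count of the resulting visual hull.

|visual hull| = 69

start: 6×6×6 = 216 voxels
step 1: project along y, AND mask (21/36) → |grid| = 126
step 2: project along x, AND mask (20/36) → |grid| = 69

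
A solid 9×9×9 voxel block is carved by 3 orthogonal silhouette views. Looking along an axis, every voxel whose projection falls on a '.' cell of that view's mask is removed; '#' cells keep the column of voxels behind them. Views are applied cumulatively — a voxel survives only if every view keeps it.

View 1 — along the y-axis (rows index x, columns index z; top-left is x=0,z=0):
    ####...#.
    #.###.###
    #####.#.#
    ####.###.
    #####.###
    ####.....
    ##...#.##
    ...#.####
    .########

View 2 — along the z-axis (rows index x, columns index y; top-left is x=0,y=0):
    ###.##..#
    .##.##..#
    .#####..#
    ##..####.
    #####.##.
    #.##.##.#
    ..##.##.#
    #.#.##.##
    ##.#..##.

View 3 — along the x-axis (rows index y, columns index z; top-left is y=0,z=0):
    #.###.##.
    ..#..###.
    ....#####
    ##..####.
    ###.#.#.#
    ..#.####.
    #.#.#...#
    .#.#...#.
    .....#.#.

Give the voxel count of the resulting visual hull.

initial block: 9^3 = 729
  1. axis=1 (XZ plane), |mask|=56  ⇒  voxels=504
  2. axis=2 (XY plane), |mask|=52  ⇒  voxels=324
  3. axis=0 (YZ plane), |mask|=41  ⇒  voxels=158

|visual hull| = 158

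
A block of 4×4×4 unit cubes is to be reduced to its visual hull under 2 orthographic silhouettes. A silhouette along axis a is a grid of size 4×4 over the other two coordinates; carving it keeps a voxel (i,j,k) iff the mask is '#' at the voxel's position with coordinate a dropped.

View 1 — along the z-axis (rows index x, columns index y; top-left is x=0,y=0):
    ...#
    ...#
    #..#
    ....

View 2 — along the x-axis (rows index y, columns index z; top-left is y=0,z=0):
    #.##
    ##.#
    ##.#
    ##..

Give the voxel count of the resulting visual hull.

|visual hull| = 9

before carving: 64 voxels (4×4×4)
after view 1 [z-axis, 4 of 16 cells solid] → remaining = 16
after view 2 [x-axis, 11 of 16 cells solid] → remaining = 9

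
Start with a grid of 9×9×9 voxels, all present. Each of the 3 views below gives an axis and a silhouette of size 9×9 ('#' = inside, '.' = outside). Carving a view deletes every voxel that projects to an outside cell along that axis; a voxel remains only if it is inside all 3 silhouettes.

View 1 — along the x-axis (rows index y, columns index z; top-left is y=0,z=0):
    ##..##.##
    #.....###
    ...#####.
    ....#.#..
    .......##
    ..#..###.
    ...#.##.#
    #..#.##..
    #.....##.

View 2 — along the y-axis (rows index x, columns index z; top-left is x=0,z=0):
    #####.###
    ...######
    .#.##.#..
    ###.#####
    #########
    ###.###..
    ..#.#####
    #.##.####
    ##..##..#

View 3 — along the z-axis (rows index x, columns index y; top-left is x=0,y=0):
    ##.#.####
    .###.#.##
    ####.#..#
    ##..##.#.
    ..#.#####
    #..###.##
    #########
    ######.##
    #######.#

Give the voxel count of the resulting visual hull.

remaining voxels: 173

full grid |V| = 729
[1] x-view keeps 34 columns → grid now 306
[2] y-view keeps 59 columns → grid now 230
[3] z-view keeps 61 columns → grid now 173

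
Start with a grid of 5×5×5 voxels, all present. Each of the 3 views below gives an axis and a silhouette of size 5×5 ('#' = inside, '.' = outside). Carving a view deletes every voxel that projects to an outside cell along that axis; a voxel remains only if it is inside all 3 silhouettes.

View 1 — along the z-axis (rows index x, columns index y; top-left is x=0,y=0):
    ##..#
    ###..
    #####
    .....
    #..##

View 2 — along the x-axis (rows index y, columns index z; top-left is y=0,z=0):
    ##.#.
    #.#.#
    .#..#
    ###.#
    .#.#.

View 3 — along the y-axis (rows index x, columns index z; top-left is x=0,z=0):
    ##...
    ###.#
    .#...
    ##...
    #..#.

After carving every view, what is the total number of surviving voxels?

before carving: 125 voxels (5×5×5)
  1. axis=2 (XY plane), |mask|=14  ⇒  voxels=70
  2. axis=0 (YZ plane), |mask|=14  ⇒  voxels=39
  3. axis=1 (XZ plane), |mask|=11  ⇒  voxels=19

remaining voxels: 19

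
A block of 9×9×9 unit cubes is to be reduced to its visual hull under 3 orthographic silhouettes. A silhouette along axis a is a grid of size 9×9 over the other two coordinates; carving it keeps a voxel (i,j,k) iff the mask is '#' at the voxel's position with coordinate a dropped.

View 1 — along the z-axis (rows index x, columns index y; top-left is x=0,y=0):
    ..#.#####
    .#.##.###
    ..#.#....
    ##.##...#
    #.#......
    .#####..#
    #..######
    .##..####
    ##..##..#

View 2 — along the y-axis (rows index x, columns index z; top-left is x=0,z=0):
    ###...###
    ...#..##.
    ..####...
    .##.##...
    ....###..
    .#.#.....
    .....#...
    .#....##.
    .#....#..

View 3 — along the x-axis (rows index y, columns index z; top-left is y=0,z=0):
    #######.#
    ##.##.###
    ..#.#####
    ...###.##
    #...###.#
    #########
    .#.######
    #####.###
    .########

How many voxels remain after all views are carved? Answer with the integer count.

start: 9×9×9 = 729 voxels
after view 1 [z-axis, 45 of 81 cells solid] → remaining = 405
after view 2 [y-axis, 28 of 81 cells solid] → remaining = 135
after view 3 [x-axis, 63 of 81 cells solid] → remaining = 107

107 voxels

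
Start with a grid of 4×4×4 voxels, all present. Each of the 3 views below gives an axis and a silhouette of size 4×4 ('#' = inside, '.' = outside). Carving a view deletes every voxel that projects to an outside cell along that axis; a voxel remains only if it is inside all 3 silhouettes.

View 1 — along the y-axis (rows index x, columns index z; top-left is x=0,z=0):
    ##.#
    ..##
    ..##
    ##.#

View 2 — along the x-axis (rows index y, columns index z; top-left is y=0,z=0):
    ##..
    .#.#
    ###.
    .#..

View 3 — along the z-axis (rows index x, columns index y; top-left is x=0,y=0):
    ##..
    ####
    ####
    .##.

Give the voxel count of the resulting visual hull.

full grid |V| = 64
  1. axis=1 (XZ plane), |mask|=10  ⇒  voxels=40
  2. axis=0 (YZ plane), |mask|=8  ⇒  voxels=18
  3. axis=2 (XY plane), |mask|=12  ⇒  voxels=12

voxel count = 12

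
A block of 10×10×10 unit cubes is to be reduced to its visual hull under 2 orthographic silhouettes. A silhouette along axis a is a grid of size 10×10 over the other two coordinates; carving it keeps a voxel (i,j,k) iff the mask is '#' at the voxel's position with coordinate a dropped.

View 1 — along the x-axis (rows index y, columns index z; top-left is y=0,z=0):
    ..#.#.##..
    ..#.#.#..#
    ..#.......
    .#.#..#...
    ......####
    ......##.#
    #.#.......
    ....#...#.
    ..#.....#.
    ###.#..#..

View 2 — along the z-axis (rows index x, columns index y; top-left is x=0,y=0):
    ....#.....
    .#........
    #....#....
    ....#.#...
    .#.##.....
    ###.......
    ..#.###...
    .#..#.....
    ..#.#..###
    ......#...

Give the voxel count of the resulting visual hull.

start: 10×10×10 = 1000 voxels
carve view 1 (along x, YZ-mask fill 30/100): 300 voxels remain
carve view 2 (along z, XY-mask fill 24/100): 75 voxels remain

remaining voxels: 75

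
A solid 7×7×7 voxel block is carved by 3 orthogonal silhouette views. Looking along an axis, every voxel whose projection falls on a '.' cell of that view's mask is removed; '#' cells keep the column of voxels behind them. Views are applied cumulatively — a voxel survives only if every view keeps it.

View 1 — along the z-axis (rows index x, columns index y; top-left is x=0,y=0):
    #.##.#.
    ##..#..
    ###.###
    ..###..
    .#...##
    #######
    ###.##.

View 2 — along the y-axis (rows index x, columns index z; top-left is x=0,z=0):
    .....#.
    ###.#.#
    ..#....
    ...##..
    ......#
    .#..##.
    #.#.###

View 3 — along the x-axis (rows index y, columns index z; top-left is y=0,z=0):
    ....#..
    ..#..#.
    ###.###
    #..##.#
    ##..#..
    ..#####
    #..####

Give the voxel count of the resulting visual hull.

remaining voxels: 42

full grid |V| = 343
after view 1 [z-axis, 31 of 49 cells solid] → remaining = 217
after view 2 [y-axis, 18 of 49 cells solid] → remaining = 80
after view 3 [x-axis, 26 of 49 cells solid] → remaining = 42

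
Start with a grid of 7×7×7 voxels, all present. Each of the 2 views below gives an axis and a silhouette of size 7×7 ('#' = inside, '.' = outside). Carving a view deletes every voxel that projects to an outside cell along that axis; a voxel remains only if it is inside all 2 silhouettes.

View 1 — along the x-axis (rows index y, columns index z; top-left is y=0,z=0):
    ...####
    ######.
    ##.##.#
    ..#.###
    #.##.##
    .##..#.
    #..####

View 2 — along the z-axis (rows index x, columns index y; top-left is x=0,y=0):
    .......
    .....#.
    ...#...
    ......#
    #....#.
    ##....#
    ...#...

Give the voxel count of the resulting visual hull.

initial block: 7^3 = 343
after view 1 [x-axis, 32 of 49 cells solid] → remaining = 224
after view 2 [z-axis, 9 of 49 cells solid] → remaining = 38

remaining voxels: 38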